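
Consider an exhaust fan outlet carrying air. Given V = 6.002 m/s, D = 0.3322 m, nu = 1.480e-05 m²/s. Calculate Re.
Formula: Re = \frac{V D}{\nu}
Re = 6.002·0.3322/1.480e-05 = 134721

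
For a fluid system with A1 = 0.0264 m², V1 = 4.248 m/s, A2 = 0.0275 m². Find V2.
Formula: V_2 = \frac{A_1 V_1}{A_2}
V2 = 0.0264·4.248/0.0275 = 4.078 m/s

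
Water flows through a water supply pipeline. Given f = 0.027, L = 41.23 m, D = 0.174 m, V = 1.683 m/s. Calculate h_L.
Formula: h_L = f \frac{L}{D} \frac{V^2}{2g}
h_L = 0.027·(41.23/0.174)·1.683²/(2·9.81) = 0.9236 m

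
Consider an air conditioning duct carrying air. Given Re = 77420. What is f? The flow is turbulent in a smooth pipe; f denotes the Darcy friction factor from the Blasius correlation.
Formula: f = \frac{0.316}{Re^{0.25}}
f = 0.316/77420^0.25 = 0.01894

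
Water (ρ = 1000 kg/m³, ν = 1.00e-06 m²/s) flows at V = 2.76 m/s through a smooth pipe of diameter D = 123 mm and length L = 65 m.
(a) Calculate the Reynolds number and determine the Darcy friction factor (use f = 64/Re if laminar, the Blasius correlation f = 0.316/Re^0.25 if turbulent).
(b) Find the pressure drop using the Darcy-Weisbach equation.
(a) Re = V·D/ν = 2.76·0.123/1.00e-06 = 339480 → turbulent (Re > 4000); f = 0.316/Re^0.25 = 0.316/339480^0.25 = 0.013091 (Blasius is strictly valid for Re ≲ 1e5; used here as the smooth-pipe estimate the problem specifies)
(b) Darcy-Weisbach: ΔP = f·(L/D)·½ρV²/1000 = 0.013091·(65/0.123)·½·1000·2.76²/1000 = 26.35 kPa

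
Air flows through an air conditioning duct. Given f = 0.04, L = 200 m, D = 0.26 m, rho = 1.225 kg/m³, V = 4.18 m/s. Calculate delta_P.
Formula: \Delta P = f \frac{L}{D} \frac{\rho V^2}{2}
delta_P = 0.04·(200/0.26)·0.5·1.225·4.18²/1000 = 0.3293 kPa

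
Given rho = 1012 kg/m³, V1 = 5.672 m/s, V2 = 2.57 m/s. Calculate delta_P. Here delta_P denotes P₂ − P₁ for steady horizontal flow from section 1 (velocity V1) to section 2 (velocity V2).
Formula: \Delta P = \frac{1}{2} \rho (V_1^2 - V_2^2)
delta_P = 0.5·1012·(5.672² − 2.57²)/1000 = 12.94 kPa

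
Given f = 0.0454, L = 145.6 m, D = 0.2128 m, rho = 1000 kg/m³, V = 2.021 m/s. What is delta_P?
Formula: \Delta P = f \frac{L}{D} \frac{\rho V^2}{2}
delta_P = 0.0454·(145.6/0.2128)·0.5·1000·2.021²/1000 = 63.44 kPa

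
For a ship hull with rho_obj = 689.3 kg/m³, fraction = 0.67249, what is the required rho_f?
Formula: f_{sub} = \frac{\rho_{obj}}{\rho_f}
Substituting knowns: 0.67249 = 689.3/rho_f
Solving for rho_f: rho_f = 689.3/0.67249 = 1025 kg/m³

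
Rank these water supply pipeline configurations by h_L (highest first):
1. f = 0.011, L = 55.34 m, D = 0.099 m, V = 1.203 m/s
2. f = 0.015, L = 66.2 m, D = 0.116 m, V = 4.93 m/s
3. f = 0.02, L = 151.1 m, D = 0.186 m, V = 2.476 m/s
Case 1: h_L = 0.4536 m
Case 2: h_L = 10.6 m
Case 3: h_L = 5.077 m
Ranking (highest first): 2, 3, 1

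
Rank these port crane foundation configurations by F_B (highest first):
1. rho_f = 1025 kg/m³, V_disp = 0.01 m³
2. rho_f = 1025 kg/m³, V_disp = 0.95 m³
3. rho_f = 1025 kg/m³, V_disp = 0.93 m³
Case 1: F_B = 100.6 N
Case 2: F_B = 9552 N
Case 3: F_B = 9351 N
Ranking (highest first): 2, 3, 1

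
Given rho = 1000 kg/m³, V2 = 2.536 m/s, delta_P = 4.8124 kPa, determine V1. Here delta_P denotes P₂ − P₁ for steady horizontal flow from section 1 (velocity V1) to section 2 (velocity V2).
Formula: \Delta P = \frac{1}{2} \rho (V_1^2 - V_2^2)
Substituting knowns: 4.8124 = 0.5·1000·(V1² − 2.536²)/1000
Solving for V1: V1 = √(2.536² + 2·(4.8124·1000)/1000) = 4.007 m/s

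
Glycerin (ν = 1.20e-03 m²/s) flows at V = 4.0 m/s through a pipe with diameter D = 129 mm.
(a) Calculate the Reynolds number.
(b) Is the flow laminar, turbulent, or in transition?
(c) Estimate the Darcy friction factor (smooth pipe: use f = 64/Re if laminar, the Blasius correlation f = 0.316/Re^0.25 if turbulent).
(a) Re = V·D/ν = 4.0·0.129/1.20e-03 = 430
(b) Flow regime: laminar (Re < 2300)
(c) Friction factor: f = 64/Re = 64/430 = 0.1488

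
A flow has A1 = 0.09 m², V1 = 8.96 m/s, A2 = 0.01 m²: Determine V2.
Formula: V_2 = \frac{A_1 V_1}{A_2}
V2 = 0.09·8.96/0.01 = 80.64 m/s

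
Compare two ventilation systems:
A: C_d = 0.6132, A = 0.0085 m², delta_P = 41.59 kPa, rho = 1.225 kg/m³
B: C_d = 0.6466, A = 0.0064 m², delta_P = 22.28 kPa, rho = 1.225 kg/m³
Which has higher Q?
Q(A) = 1358 L/s, Q(B) = 789.3 L/s. Answer: A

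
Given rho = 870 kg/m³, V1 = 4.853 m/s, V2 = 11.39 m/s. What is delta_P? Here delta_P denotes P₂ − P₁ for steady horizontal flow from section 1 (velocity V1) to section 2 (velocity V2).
Formula: \Delta P = \frac{1}{2} \rho (V_1^2 - V_2^2)
delta_P = 0.5·870·(4.853² − 11.39²)/1000 = -46.19 kPa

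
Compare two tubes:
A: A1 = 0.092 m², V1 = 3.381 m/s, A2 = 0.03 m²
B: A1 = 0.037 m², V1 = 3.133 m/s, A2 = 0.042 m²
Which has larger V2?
V2(A) = 10.37 m/s, V2(B) = 2.76 m/s. Answer: A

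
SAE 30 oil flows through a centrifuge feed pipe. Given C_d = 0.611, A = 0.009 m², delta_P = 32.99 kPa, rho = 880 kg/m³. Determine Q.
Formula: Q = C_d A \sqrt{\frac{2 \Delta P}{\rho}}
Q = 0.611·0.009·√(2·(32.99·1000)/880)·1000 = 47.62 L/s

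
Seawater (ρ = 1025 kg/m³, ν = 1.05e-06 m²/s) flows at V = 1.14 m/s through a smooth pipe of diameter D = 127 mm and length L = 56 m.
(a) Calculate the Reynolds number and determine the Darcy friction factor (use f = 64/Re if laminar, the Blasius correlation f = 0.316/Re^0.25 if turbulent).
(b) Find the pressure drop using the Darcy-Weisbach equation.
(a) Re = V·D/ν = 1.14·0.127/1.05e-06 = 137890 → turbulent (Re > 4000); f = 0.316/Re^0.25 = 0.316/137890^0.25 = 0.016398 (Blasius is strictly valid for Re ≲ 1e5; used here as the smooth-pipe estimate the problem specifies)
(b) Darcy-Weisbach: ΔP = f·(L/D)·½ρV²/1000 = 0.016398·(56/0.127)·½·1025·1.14²/1000 = 4.816 kPa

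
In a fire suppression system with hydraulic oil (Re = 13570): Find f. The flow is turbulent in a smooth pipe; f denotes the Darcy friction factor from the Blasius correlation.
Formula: f = \frac{0.316}{Re^{0.25}}
f = 0.316/13570^0.25 = 0.02928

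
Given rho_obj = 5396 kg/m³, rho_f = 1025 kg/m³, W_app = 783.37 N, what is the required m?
Formula: W_{app} = mg\left(1 - \frac{\rho_f}{\rho_{obj}}\right)
Substituting knowns: 783.37 = m·9.81·(1 − 1025/5396)
Solving for m: m = 783.37/(9.81·(1 − 1025/5396)) = 98.58 kg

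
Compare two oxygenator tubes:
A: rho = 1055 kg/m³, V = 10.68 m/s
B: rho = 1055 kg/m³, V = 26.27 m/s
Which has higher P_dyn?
P_dyn(A) = 60.17 kPa, P_dyn(B) = 364 kPa. Answer: B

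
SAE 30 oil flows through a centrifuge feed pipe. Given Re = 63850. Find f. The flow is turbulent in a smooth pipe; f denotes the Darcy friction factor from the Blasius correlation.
Formula: f = \frac{0.316}{Re^{0.25}}
f = 0.316/63850^0.25 = 0.01988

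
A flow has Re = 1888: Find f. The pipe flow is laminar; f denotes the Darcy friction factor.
Formula: f = \frac{64}{Re}
f = 64/1888 = 0.0339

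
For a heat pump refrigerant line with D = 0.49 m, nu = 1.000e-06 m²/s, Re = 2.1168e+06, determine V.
Formula: Re = \frac{V D}{\nu}
Substituting knowns: 2.1168e+06 = V·0.49/1.000e-06
Solving for V: V = 2.1168e+06·1.000e-06/0.49 = 4.32 m/s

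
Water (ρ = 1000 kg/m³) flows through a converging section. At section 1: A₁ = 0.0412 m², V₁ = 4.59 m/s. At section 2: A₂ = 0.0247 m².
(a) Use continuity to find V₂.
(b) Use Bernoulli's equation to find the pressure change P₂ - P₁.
(a) Continuity: A₁V₁=A₂V₂ -> V₂=A₁V₁/A₂=0.0412*4.59/0.0247=7.66 m/s
(b) Bernoulli: P₂-P₁=0.5*rho*(V₁^2-V₂^2)/1000=0.5*1000*(4.59^2-7.66^2)/1000=-18.8 kPa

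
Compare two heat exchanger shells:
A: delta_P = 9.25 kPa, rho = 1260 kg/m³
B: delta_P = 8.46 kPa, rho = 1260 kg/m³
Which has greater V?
V(A) = 3.832 m/s, V(B) = 3.665 m/s. Answer: A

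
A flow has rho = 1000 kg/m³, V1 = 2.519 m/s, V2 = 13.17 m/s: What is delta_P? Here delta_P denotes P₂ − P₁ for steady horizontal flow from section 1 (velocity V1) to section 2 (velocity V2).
Formula: \Delta P = \frac{1}{2} \rho (V_1^2 - V_2^2)
delta_P = 0.5·1000·(2.519² − 13.17²)/1000 = -83.55 kPa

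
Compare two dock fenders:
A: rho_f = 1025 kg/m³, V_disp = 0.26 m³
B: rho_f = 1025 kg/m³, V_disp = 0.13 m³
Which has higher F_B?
F_B(A) = 2614 N, F_B(B) = 1307 N. Answer: A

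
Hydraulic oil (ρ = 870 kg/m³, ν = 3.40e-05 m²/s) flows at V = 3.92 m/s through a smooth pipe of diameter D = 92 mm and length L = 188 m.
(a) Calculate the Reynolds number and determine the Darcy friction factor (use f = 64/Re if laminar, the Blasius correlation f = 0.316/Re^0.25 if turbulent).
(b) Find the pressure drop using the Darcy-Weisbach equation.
(a) Re = V·D/ν = 3.92·0.092/3.40e-05 = 10607 → turbulent (Re > 4000); f = 0.316/Re^0.25 = 0.316/10607^0.25 = 0.031138
(b) Darcy-Weisbach: ΔP = f·(L/D)·½ρV²/1000 = 0.031138·(188/0.092)·½·870·3.92²/1000 = 425.3 kPa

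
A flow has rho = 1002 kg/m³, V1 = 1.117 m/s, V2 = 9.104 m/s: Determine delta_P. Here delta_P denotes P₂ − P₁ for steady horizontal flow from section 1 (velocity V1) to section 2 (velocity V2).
Formula: \Delta P = \frac{1}{2} \rho (V_1^2 - V_2^2)
delta_P = 0.5·1002·(1.117² − 9.104²)/1000 = -40.9 kPa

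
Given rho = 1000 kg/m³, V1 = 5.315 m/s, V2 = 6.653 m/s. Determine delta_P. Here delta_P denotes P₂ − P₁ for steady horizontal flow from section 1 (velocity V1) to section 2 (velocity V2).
Formula: \Delta P = \frac{1}{2} \rho (V_1^2 - V_2^2)
delta_P = 0.5·1000·(5.315² − 6.653²)/1000 = -8.007 kPa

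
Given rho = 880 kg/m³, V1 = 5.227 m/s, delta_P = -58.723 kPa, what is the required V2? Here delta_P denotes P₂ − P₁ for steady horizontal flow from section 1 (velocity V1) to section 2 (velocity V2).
Formula: \Delta P = \frac{1}{2} \rho (V_1^2 - V_2^2)
Substituting knowns: -58.723 = 0.5·880·(5.227² − V2²)/1000
Solving for V2: V2 = √(5.227² − 2·(-58.723·1000)/880) = 12.68 m/s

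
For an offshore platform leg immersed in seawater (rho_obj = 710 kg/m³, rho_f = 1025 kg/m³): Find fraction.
Formula: f_{sub} = \frac{\rho_{obj}}{\rho_f}
fraction = 710/1025 = 0.6927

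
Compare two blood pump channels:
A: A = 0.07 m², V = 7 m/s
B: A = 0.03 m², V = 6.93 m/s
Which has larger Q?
Q(A) = 490 L/s, Q(B) = 207.9 L/s. Answer: A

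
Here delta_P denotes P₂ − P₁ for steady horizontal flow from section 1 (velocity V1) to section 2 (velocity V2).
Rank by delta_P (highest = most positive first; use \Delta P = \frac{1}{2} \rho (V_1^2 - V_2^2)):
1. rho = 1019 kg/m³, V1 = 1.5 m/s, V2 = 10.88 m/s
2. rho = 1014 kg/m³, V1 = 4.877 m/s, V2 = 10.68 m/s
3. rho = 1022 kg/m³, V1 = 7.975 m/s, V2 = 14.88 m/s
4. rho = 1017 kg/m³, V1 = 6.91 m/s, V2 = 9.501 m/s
Case 1: delta_P = -59.17 kPa
Case 2: delta_P = -45.77 kPa
Case 3: delta_P = -80.64 kPa
Case 4: delta_P = -21.62 kPa
Ranking (highest first): 4, 2, 1, 3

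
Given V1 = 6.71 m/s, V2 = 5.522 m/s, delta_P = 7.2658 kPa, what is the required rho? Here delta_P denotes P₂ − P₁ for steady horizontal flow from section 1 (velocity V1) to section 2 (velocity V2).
Formula: \Delta P = \frac{1}{2} \rho (V_1^2 - V_2^2)
Substituting knowns: 7.2658 = 0.5·rho·(6.71² − 5.522²)/1000
Solving for rho: rho = 2·(7.2658·1000)/(6.71² − 5.522²) = 1000 kg/m³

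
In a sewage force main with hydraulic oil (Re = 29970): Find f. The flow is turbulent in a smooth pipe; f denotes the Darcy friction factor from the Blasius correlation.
Formula: f = \frac{0.316}{Re^{0.25}}
f = 0.316/29970^0.25 = 0.02402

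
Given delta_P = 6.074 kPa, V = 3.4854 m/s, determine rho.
Formula: V = \sqrt{\frac{2 \Delta P}{\rho}}
Substituting knowns: 3.4854 = √(2·(6.074·1000)/rho)
Solving for rho: rho = 2·(6.074·1000)/3.4854² = 1000 kg/m³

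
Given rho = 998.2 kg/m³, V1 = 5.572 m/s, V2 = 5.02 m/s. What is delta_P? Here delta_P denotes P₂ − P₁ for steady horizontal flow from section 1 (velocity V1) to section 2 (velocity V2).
Formula: \Delta P = \frac{1}{2} \rho (V_1^2 - V_2^2)
delta_P = 0.5·998.2·(5.572² − 5.02²)/1000 = 2.918 kPa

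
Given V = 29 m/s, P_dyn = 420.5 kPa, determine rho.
Formula: P_{dyn} = \frac{1}{2} \rho V^2
Substituting knowns: 420.5 = 0.5·rho·29²/1000
Solving for rho: rho = 2·(420.5·1000)/29² = 1000 kg/m³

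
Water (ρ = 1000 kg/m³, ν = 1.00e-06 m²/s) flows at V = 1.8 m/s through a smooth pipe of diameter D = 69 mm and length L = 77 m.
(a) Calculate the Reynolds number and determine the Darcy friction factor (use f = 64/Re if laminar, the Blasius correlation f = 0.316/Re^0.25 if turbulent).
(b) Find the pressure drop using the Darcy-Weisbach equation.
(a) Re = V·D/ν = 1.8·0.069/1.00e-06 = 124200 → turbulent (Re > 4000); f = 0.316/Re^0.25 = 0.316/124200^0.25 = 0.016833 (Blasius is strictly valid for Re ≲ 1e5; used here as the smooth-pipe estimate the problem specifies)
(b) Darcy-Weisbach: ΔP = f·(L/D)·½ρV²/1000 = 0.016833·(77/0.069)·½·1000·1.8²/1000 = 30.43 kPa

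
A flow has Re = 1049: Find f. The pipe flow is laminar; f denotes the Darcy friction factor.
Formula: f = \frac{64}{Re}
f = 64/1049 = 0.06101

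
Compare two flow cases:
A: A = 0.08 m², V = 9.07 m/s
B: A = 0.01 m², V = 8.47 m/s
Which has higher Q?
Q(A) = 725.6 L/s, Q(B) = 84.7 L/s. Answer: A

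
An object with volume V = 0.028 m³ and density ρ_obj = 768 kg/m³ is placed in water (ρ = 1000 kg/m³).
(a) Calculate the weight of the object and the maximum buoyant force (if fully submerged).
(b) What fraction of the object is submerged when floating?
(a) W=rho_obj*g*V=768*9.81*0.028=211.0 N; F_B(max)=rho*g*V=1000*9.81*0.028=274.7 N
(b) Floating fraction=rho_obj/rho=768/1000=0.768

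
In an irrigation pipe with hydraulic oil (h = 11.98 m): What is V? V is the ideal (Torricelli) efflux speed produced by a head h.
Formula: V = \sqrt{2 g h}
V = √(2·9.81·11.98) = 15.33 m/s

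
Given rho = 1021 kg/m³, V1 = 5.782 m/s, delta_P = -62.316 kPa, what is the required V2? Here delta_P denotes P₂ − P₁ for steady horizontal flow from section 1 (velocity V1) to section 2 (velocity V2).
Formula: \Delta P = \frac{1}{2} \rho (V_1^2 - V_2^2)
Substituting knowns: -62.316 = 0.5·1021·(5.782² − V2²)/1000
Solving for V2: V2 = √(5.782² − 2·(-62.316·1000)/1021) = 12.47 m/s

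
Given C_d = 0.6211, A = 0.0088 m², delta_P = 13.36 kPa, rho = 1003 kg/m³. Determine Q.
Formula: Q = C_d A \sqrt{\frac{2 \Delta P}{\rho}}
Q = 0.6211·0.0088·√(2·(13.36·1000)/1003)·1000 = 28.21 L/s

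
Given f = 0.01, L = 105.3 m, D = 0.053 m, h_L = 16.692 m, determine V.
Formula: h_L = f \frac{L}{D} \frac{V^2}{2g}
Substituting knowns: 16.692 = 0.01·(105.3/0.053)·V²/(2·9.81)
Solving for V: V = √(16.692·2·9.81/(0.01·(105.3/0.053))) = 4.06 m/s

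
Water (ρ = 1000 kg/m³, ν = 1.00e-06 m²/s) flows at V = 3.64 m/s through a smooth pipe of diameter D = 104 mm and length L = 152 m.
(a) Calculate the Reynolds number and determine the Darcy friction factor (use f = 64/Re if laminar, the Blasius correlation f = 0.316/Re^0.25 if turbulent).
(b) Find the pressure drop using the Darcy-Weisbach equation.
(a) Re = V·D/ν = 3.64·0.104/1.00e-06 = 378560 → turbulent (Re > 4000); f = 0.316/Re^0.25 = 0.316/378560^0.25 = 0.01274 (Blasius is strictly valid for Re ≲ 1e5; used here as the smooth-pipe estimate the problem specifies)
(b) Darcy-Weisbach: ΔP = f·(L/D)·½ρV²/1000 = 0.01274·(152/0.104)·½·1000·3.64²/1000 = 123.4 kPa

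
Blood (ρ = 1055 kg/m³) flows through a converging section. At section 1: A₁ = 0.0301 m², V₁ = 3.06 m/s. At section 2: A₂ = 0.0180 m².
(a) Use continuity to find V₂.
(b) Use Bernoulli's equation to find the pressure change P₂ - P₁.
(a) Continuity: A₁V₁=A₂V₂ -> V₂=A₁V₁/A₂=0.0301*3.06/0.0180=5.12 m/s
(b) Bernoulli: P₂-P₁=0.5*rho*(V₁^2-V₂^2)/1000=0.5*1055*(3.06^2-5.12^2)/1000=-8.889 kPa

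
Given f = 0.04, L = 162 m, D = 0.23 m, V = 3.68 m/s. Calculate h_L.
Formula: h_L = f \frac{L}{D} \frac{V^2}{2g}
h_L = 0.04·(162/0.23)·3.68²/(2·9.81) = 19.45 m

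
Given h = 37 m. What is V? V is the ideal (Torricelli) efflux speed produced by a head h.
Formula: V = \sqrt{2 g h}
V = √(2·9.81·37) = 26.94 m/s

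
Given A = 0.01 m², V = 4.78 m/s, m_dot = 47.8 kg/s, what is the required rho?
Formula: \dot{m} = \rho A V
Substituting knowns: 47.8 = rho·0.01·4.78
Solving for rho: rho = 47.8/(0.01·4.78) = 1000 kg/m³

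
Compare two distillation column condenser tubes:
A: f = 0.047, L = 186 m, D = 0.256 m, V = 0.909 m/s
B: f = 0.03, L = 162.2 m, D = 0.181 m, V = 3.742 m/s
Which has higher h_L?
h_L(A) = 1.438 m, h_L(B) = 19.19 m. Answer: B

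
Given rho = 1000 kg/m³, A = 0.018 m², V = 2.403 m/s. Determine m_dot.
Formula: \dot{m} = \rho A V
m_dot = 1000·0.018·2.403 = 43.25 kg/s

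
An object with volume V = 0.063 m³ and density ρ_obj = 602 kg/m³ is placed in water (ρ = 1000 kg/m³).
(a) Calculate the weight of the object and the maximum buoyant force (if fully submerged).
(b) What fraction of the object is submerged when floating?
(a) W=rho_obj*g*V=602*9.81*0.063=372.1 N; F_B(max)=rho*g*V=1000*9.81*0.063=618.0 N
(b) Floating fraction=rho_obj/rho=602/1000=0.602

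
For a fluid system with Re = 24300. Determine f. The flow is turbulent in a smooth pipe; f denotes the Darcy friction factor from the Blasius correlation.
Formula: f = \frac{0.316}{Re^{0.25}}
f = 0.316/24300^0.25 = 0.02531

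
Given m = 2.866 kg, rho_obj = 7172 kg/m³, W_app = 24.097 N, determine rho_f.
Formula: W_{app} = mg\left(1 - \frac{\rho_f}{\rho_{obj}}\right)
Substituting knowns: 24.097 = 2.866·9.81·(1 − rho_f/7172)
Solving for rho_f: rho_f = 7172·(1 − 24.097/(2.866·9.81)) = 1025 kg/m³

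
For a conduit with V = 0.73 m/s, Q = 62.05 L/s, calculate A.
Formula: Q = A V
Substituting knowns: 62.05 = A·0.73·1000
Solving for A: A = (62.05/1000)/0.73 = 0.085 m²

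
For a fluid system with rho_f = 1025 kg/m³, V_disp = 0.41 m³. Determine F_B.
Formula: F_B = \rho_f g V_{disp}
F_B = 1025·9.81·0.41 = 4123 N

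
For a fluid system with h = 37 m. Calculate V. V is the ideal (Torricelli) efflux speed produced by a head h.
Formula: V = \sqrt{2 g h}
V = √(2·9.81·37) = 26.94 m/s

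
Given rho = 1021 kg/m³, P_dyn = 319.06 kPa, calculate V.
Formula: P_{dyn} = \frac{1}{2} \rho V^2
Substituting knowns: 319.06 = 0.5·1021·V²/1000
Solving for V: V = √(2·(319.06·1000)/1021) = 25 m/s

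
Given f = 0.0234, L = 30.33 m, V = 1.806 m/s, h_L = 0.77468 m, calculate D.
Formula: h_L = f \frac{L}{D} \frac{V^2}{2g}
Substituting knowns: 0.77468 = 0.0234·(30.33/D)·1.806²/(2·9.81)
Solving for D: D = 0.0234·30.33·1.806²/(2·9.81·0.77468) = 0.1523 m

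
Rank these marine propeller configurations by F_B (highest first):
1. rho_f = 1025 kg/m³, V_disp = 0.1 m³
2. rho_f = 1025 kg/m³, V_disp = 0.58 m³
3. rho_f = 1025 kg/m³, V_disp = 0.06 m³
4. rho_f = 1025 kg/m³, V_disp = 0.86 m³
Case 1: F_B = 1006 N
Case 2: F_B = 5832 N
Case 3: F_B = 603.3 N
Case 4: F_B = 8648 N
Ranking (highest first): 4, 2, 1, 3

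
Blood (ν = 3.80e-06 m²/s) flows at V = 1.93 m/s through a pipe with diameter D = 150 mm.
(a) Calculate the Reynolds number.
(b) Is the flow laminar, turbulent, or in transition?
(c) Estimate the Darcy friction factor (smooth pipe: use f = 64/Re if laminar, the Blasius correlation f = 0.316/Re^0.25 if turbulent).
(a) Re = V·D/ν = 1.93·0.15/3.80e-06 = 76184
(b) Flow regime: turbulent (Re > 4000)
(c) Friction factor: f = 0.316/Re^0.25 = 0.316/76184^0.25 = 0.01902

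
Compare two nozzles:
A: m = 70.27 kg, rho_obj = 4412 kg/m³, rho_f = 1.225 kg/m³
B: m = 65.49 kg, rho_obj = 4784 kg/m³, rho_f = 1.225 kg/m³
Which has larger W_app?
W_app(A) = 689.2 N, W_app(B) = 642.3 N. Answer: A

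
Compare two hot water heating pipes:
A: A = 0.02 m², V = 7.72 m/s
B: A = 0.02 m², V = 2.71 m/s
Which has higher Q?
Q(A) = 154.4 L/s, Q(B) = 54.2 L/s. Answer: A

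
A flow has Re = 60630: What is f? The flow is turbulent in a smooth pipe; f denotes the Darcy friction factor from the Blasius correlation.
Formula: f = \frac{0.316}{Re^{0.25}}
f = 0.316/60630^0.25 = 0.02014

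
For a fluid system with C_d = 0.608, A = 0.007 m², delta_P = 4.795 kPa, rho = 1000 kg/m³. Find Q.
Formula: Q = C_d A \sqrt{\frac{2 \Delta P}{\rho}}
Q = 0.608·0.007·√(2·(4.795·1000)/1000)·1000 = 13.18 L/s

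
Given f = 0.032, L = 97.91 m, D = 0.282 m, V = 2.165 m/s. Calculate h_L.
Formula: h_L = f \frac{L}{D} \frac{V^2}{2g}
h_L = 0.032·(97.91/0.282)·2.165²/(2·9.81) = 2.654 m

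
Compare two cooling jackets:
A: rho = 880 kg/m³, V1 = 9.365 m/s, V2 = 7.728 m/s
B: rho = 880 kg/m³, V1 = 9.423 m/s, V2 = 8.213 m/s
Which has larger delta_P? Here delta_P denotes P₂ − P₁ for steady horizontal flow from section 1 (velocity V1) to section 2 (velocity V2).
delta_P(A) = 12.31 kPa, delta_P(B) = 9.389 kPa. Answer: A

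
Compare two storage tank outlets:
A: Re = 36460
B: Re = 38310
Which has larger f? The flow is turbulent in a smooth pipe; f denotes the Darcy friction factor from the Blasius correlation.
f(A) = 0.02287, f(B) = 0.02259. Answer: A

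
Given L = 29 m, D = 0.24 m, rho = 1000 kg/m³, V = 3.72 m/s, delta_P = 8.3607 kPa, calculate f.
Formula: \Delta P = f \frac{L}{D} \frac{\rho V^2}{2}
Substituting knowns: 8.3607 = f·(29/0.24)·0.5·1000·3.72²/1000
Solving for f: f = (8.3607·1000)/((29/0.24)·0.5·1000·3.72²) = 0.01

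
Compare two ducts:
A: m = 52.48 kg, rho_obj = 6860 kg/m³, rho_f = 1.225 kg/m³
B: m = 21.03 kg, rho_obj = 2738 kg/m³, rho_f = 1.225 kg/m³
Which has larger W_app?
W_app(A) = 514.7 N, W_app(B) = 206.2 N. Answer: A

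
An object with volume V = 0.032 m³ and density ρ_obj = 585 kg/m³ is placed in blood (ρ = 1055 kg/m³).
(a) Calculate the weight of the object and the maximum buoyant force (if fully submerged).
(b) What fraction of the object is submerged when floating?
(a) W=rho_obj*g*V=585*9.81*0.032=183.6 N; F_B(max)=rho*g*V=1055*9.81*0.032=331.2 N
(b) Floating fraction=rho_obj/rho=585/1055=0.555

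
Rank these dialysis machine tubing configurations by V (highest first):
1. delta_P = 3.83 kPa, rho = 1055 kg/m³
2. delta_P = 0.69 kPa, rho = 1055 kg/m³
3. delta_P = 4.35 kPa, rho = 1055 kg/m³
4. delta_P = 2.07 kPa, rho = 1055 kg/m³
Case 1: V = 2.695 m/s
Case 2: V = 1.144 m/s
Case 3: V = 2.872 m/s
Case 4: V = 1.981 m/s
Ranking (highest first): 3, 1, 4, 2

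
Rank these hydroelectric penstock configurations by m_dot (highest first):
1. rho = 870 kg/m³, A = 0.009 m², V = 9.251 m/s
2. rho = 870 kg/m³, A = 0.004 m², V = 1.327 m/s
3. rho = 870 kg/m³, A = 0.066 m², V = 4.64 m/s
Case 1: m_dot = 72.44 kg/s
Case 2: m_dot = 4.618 kg/s
Case 3: m_dot = 266.4 kg/s
Ranking (highest first): 3, 1, 2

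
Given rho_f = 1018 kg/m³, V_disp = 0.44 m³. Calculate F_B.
Formula: F_B = \rho_f g V_{disp}
F_B = 1018·9.81·0.44 = 4394 N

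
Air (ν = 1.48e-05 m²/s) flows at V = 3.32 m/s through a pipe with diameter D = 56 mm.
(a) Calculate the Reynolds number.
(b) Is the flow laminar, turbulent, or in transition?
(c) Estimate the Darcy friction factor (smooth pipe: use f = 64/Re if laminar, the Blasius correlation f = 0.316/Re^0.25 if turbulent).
(a) Re = V·D/ν = 3.32·0.056/1.48e-05 = 12562
(b) Flow regime: turbulent (Re > 4000)
(c) Friction factor: f = 0.316/Re^0.25 = 0.316/12562^0.25 = 0.02985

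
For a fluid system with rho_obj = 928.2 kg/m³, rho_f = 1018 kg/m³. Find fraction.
Formula: f_{sub} = \frac{\rho_{obj}}{\rho_f}
fraction = 928.2/1018 = 0.9118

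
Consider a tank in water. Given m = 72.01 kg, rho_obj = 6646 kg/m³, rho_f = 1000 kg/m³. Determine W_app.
Formula: W_{app} = mg\left(1 - \frac{\rho_f}{\rho_{obj}}\right)
W_app = 72.01·9.81·(1 − 1000/6646) = 600.1 N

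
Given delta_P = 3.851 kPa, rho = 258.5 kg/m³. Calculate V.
Formula: V = \sqrt{\frac{2 \Delta P}{\rho}}
V = √(2·(3.851·1000)/258.5) = 5.458 m/s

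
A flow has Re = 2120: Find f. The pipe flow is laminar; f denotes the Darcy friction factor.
Formula: f = \frac{64}{Re}
f = 64/2120 = 0.03019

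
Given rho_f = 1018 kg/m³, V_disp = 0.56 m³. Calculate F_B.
Formula: F_B = \rho_f g V_{disp}
F_B = 1018·9.81·0.56 = 5592 N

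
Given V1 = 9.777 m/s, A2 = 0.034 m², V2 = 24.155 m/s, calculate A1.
Formula: V_2 = \frac{A_1 V_1}{A_2}
Substituting knowns: 24.155 = A1·9.777/0.034
Solving for A1: A1 = 24.155·0.034/9.777 = 0.084 m²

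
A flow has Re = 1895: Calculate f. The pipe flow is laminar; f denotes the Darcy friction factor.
Formula: f = \frac{64}{Re}
f = 64/1895 = 0.03377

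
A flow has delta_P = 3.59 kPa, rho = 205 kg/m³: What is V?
Formula: V = \sqrt{\frac{2 \Delta P}{\rho}}
V = √(2·(3.59·1000)/205) = 5.918 m/s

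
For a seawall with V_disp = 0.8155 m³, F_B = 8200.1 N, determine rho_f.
Formula: F_B = \rho_f g V_{disp}
Substituting knowns: 8200.1 = rho_f·9.81·0.8155
Solving for rho_f: rho_f = 8200.1/(9.81·0.8155) = 1025 kg/m³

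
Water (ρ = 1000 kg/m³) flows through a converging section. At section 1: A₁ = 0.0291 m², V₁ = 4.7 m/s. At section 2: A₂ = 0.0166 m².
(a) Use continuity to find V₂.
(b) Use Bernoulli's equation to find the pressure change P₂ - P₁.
(a) Continuity: A₁V₁=A₂V₂ -> V₂=A₁V₁/A₂=0.0291*4.7/0.0166=8.24 m/s
(b) Bernoulli: P₂-P₁=0.5*rho*(V₁^2-V₂^2)/1000=0.5*1000*(4.7^2-8.24^2)/1000=-22.9 kPa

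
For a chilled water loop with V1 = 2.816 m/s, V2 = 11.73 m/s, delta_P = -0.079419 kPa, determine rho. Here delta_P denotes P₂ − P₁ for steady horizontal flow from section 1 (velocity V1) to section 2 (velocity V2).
Formula: \Delta P = \frac{1}{2} \rho (V_1^2 - V_2^2)
Substituting knowns: -0.079419 = 0.5·rho·(2.816² − 11.73²)/1000
Solving for rho: rho = 2·(-0.079419·1000)/(2.816² − 11.73²) = 1.225 kg/m³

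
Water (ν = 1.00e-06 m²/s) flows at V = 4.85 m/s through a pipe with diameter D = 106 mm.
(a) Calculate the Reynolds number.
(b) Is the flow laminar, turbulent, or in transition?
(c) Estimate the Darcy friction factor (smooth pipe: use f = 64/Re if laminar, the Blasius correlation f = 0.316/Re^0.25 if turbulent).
(a) Re = V·D/ν = 4.85·0.106/1.00e-06 = 514100
(b) Flow regime: turbulent (Re > 4000)
(c) Friction factor: f = 0.316/Re^0.25 = 0.316/514100^0.25 = 0.0118 (Blasius is strictly valid for Re ≲ 1e5; used here as the smooth-pipe estimate the problem specifies)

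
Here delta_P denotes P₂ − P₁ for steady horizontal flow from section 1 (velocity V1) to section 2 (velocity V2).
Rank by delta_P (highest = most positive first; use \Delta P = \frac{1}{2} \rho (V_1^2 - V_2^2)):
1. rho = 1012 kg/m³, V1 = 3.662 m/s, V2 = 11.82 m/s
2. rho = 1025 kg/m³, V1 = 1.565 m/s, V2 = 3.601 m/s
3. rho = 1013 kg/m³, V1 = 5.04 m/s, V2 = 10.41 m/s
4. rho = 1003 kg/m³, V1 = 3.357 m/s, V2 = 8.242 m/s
Case 1: delta_P = -63.91 kPa
Case 2: delta_P = -5.39 kPa
Case 3: delta_P = -42.02 kPa
Case 4: delta_P = -28.42 kPa
Ranking (highest first): 2, 4, 3, 1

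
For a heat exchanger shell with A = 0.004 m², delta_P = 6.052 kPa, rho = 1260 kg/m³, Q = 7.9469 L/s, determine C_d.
Formula: Q = C_d A \sqrt{\frac{2 \Delta P}{\rho}}
Substituting knowns: 7.9469 = C_d·0.004·√(2·(6.052·1000)/1260)·1000
Solving for C_d: C_d = (7.9469/1000)/(0.004·√(2·(6.052·1000)/1260)) = 0.641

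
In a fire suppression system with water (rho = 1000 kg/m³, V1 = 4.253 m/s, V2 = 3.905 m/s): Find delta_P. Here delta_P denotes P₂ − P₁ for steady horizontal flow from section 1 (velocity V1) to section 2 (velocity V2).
Formula: \Delta P = \frac{1}{2} \rho (V_1^2 - V_2^2)
delta_P = 0.5·1000·(4.253² − 3.905²)/1000 = 1.419 kPa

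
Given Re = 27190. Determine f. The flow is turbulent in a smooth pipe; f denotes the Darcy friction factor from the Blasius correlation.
Formula: f = \frac{0.316}{Re^{0.25}}
f = 0.316/27190^0.25 = 0.02461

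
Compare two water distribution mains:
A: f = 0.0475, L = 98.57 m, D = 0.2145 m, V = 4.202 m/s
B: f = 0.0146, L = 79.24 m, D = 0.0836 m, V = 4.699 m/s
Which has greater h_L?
h_L(A) = 19.64 m, h_L(B) = 15.57 m. Answer: A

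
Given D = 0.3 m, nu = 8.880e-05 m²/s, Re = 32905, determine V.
Formula: Re = \frac{V D}{\nu}
Substituting knowns: 32905 = V·0.3/8.880e-05
Solving for V: V = 32905·8.880e-05/0.3 = 9.74 m/s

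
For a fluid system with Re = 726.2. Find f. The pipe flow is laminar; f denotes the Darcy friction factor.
Formula: f = \frac{64}{Re}
f = 64/726.2 = 0.08813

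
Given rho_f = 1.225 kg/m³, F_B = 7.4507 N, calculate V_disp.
Formula: F_B = \rho_f g V_{disp}
Substituting knowns: 7.4507 = 1.225·9.81·V_disp
Solving for V_disp: V_disp = 7.4507/(1.225·9.81) = 0.62 m³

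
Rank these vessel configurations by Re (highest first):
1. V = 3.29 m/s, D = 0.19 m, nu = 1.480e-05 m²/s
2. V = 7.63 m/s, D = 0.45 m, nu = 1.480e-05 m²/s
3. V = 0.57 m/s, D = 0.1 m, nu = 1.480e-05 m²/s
Case 1: Re = 42236
Case 2: Re = 231993
Case 3: Re = 3851
Ranking (highest first): 2, 1, 3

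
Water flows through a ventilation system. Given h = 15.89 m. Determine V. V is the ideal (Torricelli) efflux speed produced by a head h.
Formula: V = \sqrt{2 g h}
V = √(2·9.81·15.89) = 17.66 m/s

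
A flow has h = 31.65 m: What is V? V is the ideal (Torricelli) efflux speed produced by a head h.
Formula: V = \sqrt{2 g h}
V = √(2·9.81·31.65) = 24.92 m/s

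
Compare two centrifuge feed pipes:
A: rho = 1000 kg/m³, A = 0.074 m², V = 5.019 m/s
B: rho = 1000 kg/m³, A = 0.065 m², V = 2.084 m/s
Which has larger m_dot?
m_dot(A) = 371.4 kg/s, m_dot(B) = 135.5 kg/s. Answer: A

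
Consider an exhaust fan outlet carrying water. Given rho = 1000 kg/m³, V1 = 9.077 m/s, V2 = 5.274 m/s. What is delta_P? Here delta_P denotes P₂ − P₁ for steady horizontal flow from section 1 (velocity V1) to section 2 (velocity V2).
Formula: \Delta P = \frac{1}{2} \rho (V_1^2 - V_2^2)
delta_P = 0.5·1000·(9.077² − 5.274²)/1000 = 27.29 kPa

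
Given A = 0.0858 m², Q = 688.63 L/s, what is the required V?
Formula: Q = A V
Substituting knowns: 688.63 = 0.0858·V·1000
Solving for V: V = (688.63/1000)/0.0858 = 8.026 m/s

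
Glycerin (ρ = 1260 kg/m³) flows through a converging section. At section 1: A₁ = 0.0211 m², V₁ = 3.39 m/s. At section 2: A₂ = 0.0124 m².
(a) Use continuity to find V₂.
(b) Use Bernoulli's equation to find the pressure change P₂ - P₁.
(a) Continuity: A₁V₁=A₂V₂ -> V₂=A₁V₁/A₂=0.0211*3.39/0.0124=5.77 m/s
(b) Bernoulli: P₂-P₁=0.5*rho*(V₁^2-V₂^2)/1000=0.5*1260*(3.39^2-5.77^2)/1000=-13.73 kPa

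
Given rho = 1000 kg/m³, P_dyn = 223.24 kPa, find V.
Formula: P_{dyn} = \frac{1}{2} \rho V^2
Substituting knowns: 223.24 = 0.5·1000·V²/1000
Solving for V: V = √(2·(223.24·1000)/1000) = 21.13 m/s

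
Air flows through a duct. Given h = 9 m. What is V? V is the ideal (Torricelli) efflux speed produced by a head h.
Formula: V = \sqrt{2 g h}
V = √(2·9.81·9) = 13.29 m/s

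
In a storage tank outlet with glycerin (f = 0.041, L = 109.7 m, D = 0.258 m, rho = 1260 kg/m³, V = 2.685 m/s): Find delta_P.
Formula: \Delta P = f \frac{L}{D} \frac{\rho V^2}{2}
delta_P = 0.041·(109.7/0.258)·0.5·1260·2.685²/1000 = 79.18 kPa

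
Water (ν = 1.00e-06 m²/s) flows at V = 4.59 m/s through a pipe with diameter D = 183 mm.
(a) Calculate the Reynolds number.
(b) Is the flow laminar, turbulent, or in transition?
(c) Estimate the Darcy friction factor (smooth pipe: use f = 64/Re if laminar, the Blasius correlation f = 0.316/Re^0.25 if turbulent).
(a) Re = V·D/ν = 4.59·0.183/1.00e-06 = 839970
(b) Flow regime: turbulent (Re > 4000)
(c) Friction factor: f = 0.316/Re^0.25 = 0.316/839970^0.25 = 0.01044 (Blasius is strictly valid for Re ≲ 1e5; used here as the smooth-pipe estimate the problem specifies)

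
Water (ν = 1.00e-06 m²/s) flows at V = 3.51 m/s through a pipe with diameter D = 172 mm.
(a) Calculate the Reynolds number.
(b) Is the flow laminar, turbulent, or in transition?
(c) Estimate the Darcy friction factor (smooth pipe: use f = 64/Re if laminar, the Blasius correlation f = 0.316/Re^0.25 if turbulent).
(a) Re = V·D/ν = 3.51·0.172/1.00e-06 = 603720
(b) Flow regime: turbulent (Re > 4000)
(c) Friction factor: f = 0.316/Re^0.25 = 0.316/603720^0.25 = 0.01134 (Blasius is strictly valid for Re ≲ 1e5; used here as the smooth-pipe estimate the problem specifies)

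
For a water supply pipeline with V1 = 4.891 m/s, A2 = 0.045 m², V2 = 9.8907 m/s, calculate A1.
Formula: V_2 = \frac{A_1 V_1}{A_2}
Substituting knowns: 9.8907 = A1·4.891/0.045
Solving for A1: A1 = 9.8907·0.045/4.891 = 0.091 m²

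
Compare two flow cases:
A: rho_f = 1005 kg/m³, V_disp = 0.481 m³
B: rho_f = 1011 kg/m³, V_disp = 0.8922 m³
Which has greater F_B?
F_B(A) = 4742 N, F_B(B) = 8849 N. Answer: B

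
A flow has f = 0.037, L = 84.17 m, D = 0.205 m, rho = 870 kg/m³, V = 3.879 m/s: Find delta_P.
Formula: \Delta P = f \frac{L}{D} \frac{\rho V^2}{2}
delta_P = 0.037·(84.17/0.205)·0.5·870·3.879²/1000 = 99.43 kPa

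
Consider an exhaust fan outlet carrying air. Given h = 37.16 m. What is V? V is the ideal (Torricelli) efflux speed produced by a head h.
Formula: V = \sqrt{2 g h}
V = √(2·9.81·37.16) = 27 m/s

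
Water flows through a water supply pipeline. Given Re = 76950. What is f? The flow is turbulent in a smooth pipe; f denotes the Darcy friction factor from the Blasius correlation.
Formula: f = \frac{0.316}{Re^{0.25}}
f = 0.316/76950^0.25 = 0.01897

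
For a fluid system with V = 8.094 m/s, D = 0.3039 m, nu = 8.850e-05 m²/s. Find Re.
Formula: Re = \frac{V D}{\nu}
Re = 8.094·0.3039/8.850e-05 = 27794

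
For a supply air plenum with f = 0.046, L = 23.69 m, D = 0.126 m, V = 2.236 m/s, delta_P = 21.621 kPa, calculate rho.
Formula: \Delta P = f \frac{L}{D} \frac{\rho V^2}{2}
Substituting knowns: 21.621 = 0.046·(23.69/0.126)·0.5·rho·2.236²/1000
Solving for rho: rho = (21.621·1000)/(0.046·(23.69/0.126)·0.5·2.236²) = 1000 kg/m³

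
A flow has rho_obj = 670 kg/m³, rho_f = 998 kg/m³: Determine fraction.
Formula: f_{sub} = \frac{\rho_{obj}}{\rho_f}
fraction = 670/998 = 0.6713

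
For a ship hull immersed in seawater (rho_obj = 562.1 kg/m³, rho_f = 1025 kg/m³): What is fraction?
Formula: f_{sub} = \frac{\rho_{obj}}{\rho_f}
fraction = 562.1/1025 = 0.5484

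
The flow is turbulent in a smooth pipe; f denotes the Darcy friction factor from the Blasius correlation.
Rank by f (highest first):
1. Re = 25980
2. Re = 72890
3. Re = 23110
Case 1: f = 0.02489
Case 2: f = 0.01923
Case 3: f = 0.02563
Ranking (highest first): 3, 1, 2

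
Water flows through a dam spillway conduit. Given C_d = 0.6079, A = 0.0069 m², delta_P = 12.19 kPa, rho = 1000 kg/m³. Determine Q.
Formula: Q = C_d A \sqrt{\frac{2 \Delta P}{\rho}}
Q = 0.6079·0.0069·√(2·(12.19·1000)/1000)·1000 = 20.71 L/s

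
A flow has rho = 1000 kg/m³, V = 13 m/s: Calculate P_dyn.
Formula: P_{dyn} = \frac{1}{2} \rho V^2
P_dyn = 0.5·1000·13²/1000 = 84.5 kPa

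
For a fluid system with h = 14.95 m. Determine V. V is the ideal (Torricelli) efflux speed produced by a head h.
Formula: V = \sqrt{2 g h}
V = √(2·9.81·14.95) = 17.13 m/s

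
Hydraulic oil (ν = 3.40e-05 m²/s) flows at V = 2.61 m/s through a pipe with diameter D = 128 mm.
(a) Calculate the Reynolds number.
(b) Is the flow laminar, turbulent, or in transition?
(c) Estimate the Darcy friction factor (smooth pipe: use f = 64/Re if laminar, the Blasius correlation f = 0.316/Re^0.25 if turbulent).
(a) Re = V·D/ν = 2.61·0.128/3.40e-05 = 9825.9
(b) Flow regime: turbulent (Re > 4000)
(c) Friction factor: f = 0.316/Re^0.25 = 0.316/9825.9^0.25 = 0.03174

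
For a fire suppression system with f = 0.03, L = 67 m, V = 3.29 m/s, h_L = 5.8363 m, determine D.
Formula: h_L = f \frac{L}{D} \frac{V^2}{2g}
Substituting knowns: 5.8363 = 0.03·(67/D)·3.29²/(2·9.81)
Solving for D: D = 0.03·67·3.29²/(2·9.81·5.8363) = 0.19 m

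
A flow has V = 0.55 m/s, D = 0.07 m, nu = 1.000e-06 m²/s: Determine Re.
Formula: Re = \frac{V D}{\nu}
Re = 0.55·0.07/1.000e-06 = 38500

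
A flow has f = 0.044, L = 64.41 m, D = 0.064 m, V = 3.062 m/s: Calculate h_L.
Formula: h_L = f \frac{L}{D} \frac{V^2}{2g}
h_L = 0.044·(64.41/0.064)·3.062²/(2·9.81) = 21.16 m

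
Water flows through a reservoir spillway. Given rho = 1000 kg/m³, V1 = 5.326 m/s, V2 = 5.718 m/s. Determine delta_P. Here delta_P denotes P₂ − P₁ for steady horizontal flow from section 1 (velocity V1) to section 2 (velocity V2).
Formula: \Delta P = \frac{1}{2} \rho (V_1^2 - V_2^2)
delta_P = 0.5·1000·(5.326² − 5.718²)/1000 = -2.165 kPa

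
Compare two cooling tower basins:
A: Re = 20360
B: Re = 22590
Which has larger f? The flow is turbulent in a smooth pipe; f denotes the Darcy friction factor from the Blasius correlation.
f(A) = 0.02645, f(B) = 0.02578. Answer: A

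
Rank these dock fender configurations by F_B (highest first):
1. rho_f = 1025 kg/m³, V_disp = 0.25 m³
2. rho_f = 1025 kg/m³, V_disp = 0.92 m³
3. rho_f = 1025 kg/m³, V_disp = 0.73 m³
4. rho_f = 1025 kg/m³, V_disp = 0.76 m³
Case 1: F_B = 2514 N
Case 2: F_B = 9251 N
Case 3: F_B = 7340 N
Case 4: F_B = 7642 N
Ranking (highest first): 2, 4, 3, 1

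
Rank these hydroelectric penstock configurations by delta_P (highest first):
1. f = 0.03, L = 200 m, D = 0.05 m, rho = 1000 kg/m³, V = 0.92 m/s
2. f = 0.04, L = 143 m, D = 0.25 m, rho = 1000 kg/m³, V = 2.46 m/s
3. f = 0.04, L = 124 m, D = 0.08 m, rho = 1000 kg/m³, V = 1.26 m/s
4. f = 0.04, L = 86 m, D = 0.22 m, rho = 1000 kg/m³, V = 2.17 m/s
Case 1: delta_P = 50.78 kPa
Case 2: delta_P = 69.23 kPa
Case 3: delta_P = 49.22 kPa
Case 4: delta_P = 36.82 kPa
Ranking (highest first): 2, 1, 3, 4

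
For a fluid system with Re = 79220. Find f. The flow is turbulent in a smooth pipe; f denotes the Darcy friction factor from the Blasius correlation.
Formula: f = \frac{0.316}{Re^{0.25}}
f = 0.316/79220^0.25 = 0.01884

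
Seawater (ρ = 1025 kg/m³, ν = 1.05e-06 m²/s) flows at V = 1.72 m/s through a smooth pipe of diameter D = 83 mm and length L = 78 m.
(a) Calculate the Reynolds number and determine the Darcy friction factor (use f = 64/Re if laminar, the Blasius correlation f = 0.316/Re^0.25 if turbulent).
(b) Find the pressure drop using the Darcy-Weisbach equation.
(a) Re = V·D/ν = 1.72·0.083/1.05e-06 = 135960 → turbulent (Re > 4000); f = 0.316/Re^0.25 = 0.316/135960^0.25 = 0.016456 (Blasius is strictly valid for Re ≲ 1e5; used here as the smooth-pipe estimate the problem specifies)
(b) Darcy-Weisbach: ΔP = f·(L/D)·½ρV²/1000 = 0.016456·(78/0.083)·½·1025·1.72²/1000 = 23.45 kPa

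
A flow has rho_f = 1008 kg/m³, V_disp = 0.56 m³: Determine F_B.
Formula: F_B = \rho_f g V_{disp}
F_B = 1008·9.81·0.56 = 5538 N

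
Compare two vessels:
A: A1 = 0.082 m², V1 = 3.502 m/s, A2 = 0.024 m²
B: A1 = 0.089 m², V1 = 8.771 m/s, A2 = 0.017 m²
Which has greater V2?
V2(A) = 11.97 m/s, V2(B) = 45.92 m/s. Answer: B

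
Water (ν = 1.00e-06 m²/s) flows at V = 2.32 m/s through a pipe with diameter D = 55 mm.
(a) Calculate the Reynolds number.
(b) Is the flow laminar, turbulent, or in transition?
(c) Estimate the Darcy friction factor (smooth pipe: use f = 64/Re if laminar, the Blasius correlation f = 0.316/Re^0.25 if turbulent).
(a) Re = V·D/ν = 2.32·0.055/1.00e-06 = 127600
(b) Flow regime: turbulent (Re > 4000)
(c) Friction factor: f = 0.316/Re^0.25 = 0.316/127600^0.25 = 0.01672 (Blasius is strictly valid for Re ≲ 1e5; used here as the smooth-pipe estimate the problem specifies)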